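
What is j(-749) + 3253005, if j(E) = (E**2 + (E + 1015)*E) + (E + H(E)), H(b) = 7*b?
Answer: 3608780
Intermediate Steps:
j(E) = E**2 + 8*E + E*(1015 + E) (j(E) = (E**2 + (E + 1015)*E) + (E + 7*E) = (E**2 + (1015 + E)*E) + 8*E = (E**2 + E*(1015 + E)) + 8*E = E**2 + 8*E + E*(1015 + E))
j(-749) + 3253005 = -749*(1023 + 2*(-749)) + 3253005 = -749*(1023 - 1498) + 3253005 = -749*(-475) + 3253005 = 355775 + 3253005 = 3608780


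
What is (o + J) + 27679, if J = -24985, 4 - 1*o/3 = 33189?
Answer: -96861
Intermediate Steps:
o = -99555 (o = 12 - 3*33189 = 12 - 99567 = -99555)
(o + J) + 27679 = (-99555 - 24985) + 27679 = -124540 + 27679 = -96861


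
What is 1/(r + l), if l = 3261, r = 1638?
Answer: 1/4899 ≈ 0.00020412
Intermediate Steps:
1/(r + l) = 1/(1638 + 3261) = 1/4899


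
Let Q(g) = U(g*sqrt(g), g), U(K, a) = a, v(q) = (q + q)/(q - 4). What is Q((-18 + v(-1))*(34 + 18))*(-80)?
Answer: 73216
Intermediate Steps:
v(q) = 2*q/(-4 + q) (v(q) = (2*q)/(-4 + q) = 2*q/(-4 + q))
Q(g) = g
Q((-18 + v(-1))*(34 + 18))*(-80) = ((-18 + 2*(-1)/(-4 - 1))*(34 + 18))*(-80) = ((-18 + 2*(-1)/(-5))*52)*(-80) = ((-18 + 2*(-1)*(-1/5))*52)*(-80) = ((-18 + 2/5)*52)*(-80) = -88/5*52*(-80) = -4576/5*(-80) = 73216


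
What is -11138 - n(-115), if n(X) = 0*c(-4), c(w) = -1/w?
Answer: -11138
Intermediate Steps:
n(X) = 0 (n(X) = 0*(-1/(-4)) = 0*(-1*(-1/4)) = 0*(1/4) = 0)
-11138 - n(-115) = -11138 - 1*0 = -11138 + 0 = -11138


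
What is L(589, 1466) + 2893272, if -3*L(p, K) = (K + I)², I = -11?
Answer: 2187597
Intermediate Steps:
L(p, K) = -(-11 + K)²/3 (L(p, K) = -(K - 11)²/3 = -(-11 + K)²/3)
L(589, 1466) + 2893272 = -(-11 + 1466)²/3 + 2893272 = -⅓*1455² + 2893272 = -⅓*2117025 + 2893272 = -705675 + 2893272 = 2187597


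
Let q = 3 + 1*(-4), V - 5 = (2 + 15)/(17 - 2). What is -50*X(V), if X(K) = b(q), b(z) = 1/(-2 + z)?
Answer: 50/3 ≈ 16.667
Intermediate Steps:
V = 92/15 (V = 5 + (2 + 15)/(17 - 2) = 5 + 17/15 = 92/15 ≈ 6.1333)
q = -1 (q = 3 - 4 = -1)
X(K) = -1/3 (X(K) = 1/(-2 - 1) = 1/(-3) = -1/3)
-50*X(V) = -50*(-1/3) = 50/3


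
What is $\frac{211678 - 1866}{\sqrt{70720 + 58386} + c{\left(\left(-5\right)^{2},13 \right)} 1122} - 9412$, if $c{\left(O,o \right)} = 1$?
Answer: $- \frac{5199030736}{564889} - \frac{104906 \sqrt{129106}}{564889} \approx -9270.4$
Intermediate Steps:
$\frac{211678 - 1866}{\sqrt{70720 + 58386} + c{\left(\left(-5\right)^{2},13 \right)} 1122} - 9412 = \frac{211678 - 1866}{\sqrt{70720 + 58386} + 1 \cdot 1122} - 9412 = \frac{209812}{\sqrt{129106} + 1122} - 9412 = \frac{209812}{1122 + \sqrt{129106}} - 9412 = -9412 + \frac{209812}{1122 + \sqrt{129106}}$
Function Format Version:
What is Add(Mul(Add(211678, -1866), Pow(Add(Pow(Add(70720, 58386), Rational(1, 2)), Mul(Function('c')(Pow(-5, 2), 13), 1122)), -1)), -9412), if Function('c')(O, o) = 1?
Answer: Add(Rational(-5199030736, 564889), Mul(Rational(-104906, 564889), Pow(129106, Rational(1, 2)))) ≈ -9270.4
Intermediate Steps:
Add(Mul(Add(211678, -1866), Pow(Add(Pow(Add(70720, 58386), Rational(1, 2)), Mul(Function('c')(Pow(-5, 2), 13), 1122)), -1)), -9412) = Add(Mul(Add(211678, -1866), Pow(Add(Pow(Add(70720, 58386), Rational(1, 2)), Mul(1, 1122)), -1)), -9412) = Add(Mul(209812, Pow(Add(Pow(129106, Rational(1, 2)), 1122), -1)), -9412) = Add(Mul(209812, Pow(Add(1122, Pow(129106, Rational(1, 2))), -1)), -9412) = Add(-9412, Mul(209812, Pow(Add(1122, Pow(129106, Rational(1, 2))), -1)))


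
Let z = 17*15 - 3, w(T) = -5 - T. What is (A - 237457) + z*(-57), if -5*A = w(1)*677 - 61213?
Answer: -238766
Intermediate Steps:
z = 252 (z = 255 - 3 = 252)
A = 13055 (A = -((-5 - 1*1)*677 - 61213)/5 = -((-5 - 1)*677 - 61213)/5 = -(-6*677 - 61213)/5 = -(-4062 - 61213)/5 = -⅕*(-65275) = 13055)
(A - 237457) + z*(-57) = (13055 - 237457) + 252*(-57) = -224402 - 14364 = -238766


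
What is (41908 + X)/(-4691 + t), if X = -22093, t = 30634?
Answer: 19815/25943 ≈ 0.76379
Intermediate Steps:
(41908 + X)/(-4691 + t) = (41908 - 22093)/(-4691 + 30634) = 19815/25943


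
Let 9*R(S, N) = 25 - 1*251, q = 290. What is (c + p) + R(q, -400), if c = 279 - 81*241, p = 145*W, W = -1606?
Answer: -2269234/9 ≈ -2.5214e+5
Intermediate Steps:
R(S, N) = -226/9 (R(S, N) = (25 - 1*251)/9 = (25 - 251)/9 = (⅑)*(-226) = -226/9)
p = -232870 (p = 145*(-1606) = -232870)
c = -19242 (c = 279 - 19521 = -19242)
(c + p) + R(q, -400) = (-19242 - 232870) - 226/9 = -252112 - 226/9 = -2269234/9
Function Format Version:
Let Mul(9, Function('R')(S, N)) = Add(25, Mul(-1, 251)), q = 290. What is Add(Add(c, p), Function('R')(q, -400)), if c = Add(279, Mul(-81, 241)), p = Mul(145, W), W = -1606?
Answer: Rational(-2269234, 9) ≈ -2.5214e+5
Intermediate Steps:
Function('R')(S, N) = Rational(-226, 9) (Function('R')(S, N) = Mul(Rational(1, 9), Add(25, Mul(-1, 251))) = Mul(Rational(1, 9), Add(25, -251)) = Mul(Rational(1, 9), -226) = Rational(-226, 9))
p = -232870 (p = Mul(145, -1606) = -232870)
c = -19242 (c = Add(279, -19521) = -19242)
Add(Add(c, p), Function('R')(q, -400)) = Add(Add(-19242, -232870), Rational(-226, 9)) = Add(-252112, Rational(-226, 9)) = Rational(-2269234, 9)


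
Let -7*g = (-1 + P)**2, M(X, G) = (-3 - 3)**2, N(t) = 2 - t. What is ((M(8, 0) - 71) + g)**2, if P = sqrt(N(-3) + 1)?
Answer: 63528/49 - 144*sqrt(6)/7 ≈ 1246.1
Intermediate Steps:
P = sqrt(6) (P = sqrt((2 - 1*(-3)) + 1) = sqrt((2 + 3) + 1) = sqrt(5 + 1) = sqrt(6) ≈ 2.4495)
M(X, G) = 36 (M(X, G) = (-6)**2 = 36)
g = -(-1 + sqrt(6))**2/7 ≈ -0.30015
((M(8, 0) - 71) + g)**2 = ((36 - 71) + (-1 + 2*sqrt(6)/7))**2 = (-35 + (-1 + 2*sqrt(6)/7))**2 = (-36 + 2*sqrt(6)/7)**2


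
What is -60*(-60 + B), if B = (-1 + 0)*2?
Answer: 3720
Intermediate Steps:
B = -2 (B = -1*2 = -2)
-60*(-60 + B) = -60*(-60 - 2) = -60*(-62) = 3720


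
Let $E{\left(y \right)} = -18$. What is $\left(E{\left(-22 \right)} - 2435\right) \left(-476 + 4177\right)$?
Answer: $-9078553$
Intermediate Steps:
$\left(E{\left(-22 \right)} - 2435\right) \left(-476 + 4177\right) = \left(-18 - 2435\right) \left(-476 + 4177\right) = \left(-18 - 2435\right) 3701 = \left(-2453\right) 3701 = -9078553$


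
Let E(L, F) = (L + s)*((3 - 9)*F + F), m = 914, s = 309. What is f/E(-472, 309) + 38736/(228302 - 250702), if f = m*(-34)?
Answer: -130639787/70513800 ≈ -1.8527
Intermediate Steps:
f = -31076 (f = 914*(-34) = -31076)
E(L, F) = -5*F*(309 + L) (E(L, F) = (L + 309)*((3 - 9)*F + F) = (309 + L)*(-6*F + F) = (309 + L)*(-5*F) = -5*F*(309 + L))
f/E(-472, 309) + 38736/(228302 - 250702) = -31076*(-1/(1545*(309 - 472))) + 38736/(228302 - 250702) = -31076/((-5*309*(-163))) + 38736/(-22400) = -31076/251835 + 38736*(-1/22400) = -31076*1/251835 - 2421/1400 = -31076/251835 - 2421/1400 = -130639787/70513800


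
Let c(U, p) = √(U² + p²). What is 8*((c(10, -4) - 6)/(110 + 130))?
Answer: -⅕ + √29/15 ≈ 0.15901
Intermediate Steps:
8*((c(10, -4) - 6)/(110 + 130)) = 8*((√(10² + (-4)²) - 6)/(110 + 130)) = 8*((√(100 + 16) - 6)/240) = 8*((√116 - 6)*(1/240)) = 8*((2*√29 - 6)*(1/240)) = 8*((-6 + 2*√29)*(1/240)) = 8*(-1/40 + √29/120) = -⅕ + √29/15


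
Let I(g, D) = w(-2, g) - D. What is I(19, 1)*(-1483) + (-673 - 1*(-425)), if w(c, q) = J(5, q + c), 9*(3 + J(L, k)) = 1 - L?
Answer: 57088/9 ≈ 6343.1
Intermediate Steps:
J(L, k) = -26/9 - L/9 (J(L, k) = -3 + (1 - L)/9 = -3 + (⅑ - L/9) = -26/9 - L/9)
w(c, q) = -31/9 (w(c, q) = -26/9 - ⅑*5 = -26/9 - 5/9 = -31/9)
I(g, D) = -31/9 - D
I(19, 1)*(-1483) + (-673 - 1*(-425)) = (-31/9 - 1*1)*(-1483) + (-673 - 1*(-425)) = (-31/9 - 1)*(-1483) + (-673 + 425) = -40/9*(-1483) - 248 = 59320/9 - 248 = 57088/9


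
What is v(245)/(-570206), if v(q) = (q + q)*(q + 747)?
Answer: -34720/40729 ≈ -0.85246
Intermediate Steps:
v(q) = 2*q*(747 + q) (v(q) = (2*q)*(747 + q) = 2*q*(747 + q))
v(245)/(-570206) = (2*245*(747 + 245))/(-570206) = (2*245*992)*(-1/570206) = 486080*(-1/570206) = -34720/40729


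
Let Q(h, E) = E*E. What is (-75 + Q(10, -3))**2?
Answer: 4356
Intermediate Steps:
Q(h, E) = E**2
(-75 + Q(10, -3))**2 = (-75 + (-3)**2)**2 = (-75 + 9)**2 = (-66)**2 = 4356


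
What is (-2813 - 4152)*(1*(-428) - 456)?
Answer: 6157060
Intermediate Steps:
(-2813 - 4152)*(1*(-428) - 456) = -6965*(-428 - 456) = -6965*(-884) = 6157060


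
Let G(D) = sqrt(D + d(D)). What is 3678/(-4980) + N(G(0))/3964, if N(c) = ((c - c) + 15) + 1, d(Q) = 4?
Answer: -604163/822530 ≈ -0.73452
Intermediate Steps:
G(D) = sqrt(4 + D) (G(D) = sqrt(D + 4) = sqrt(4 + D))
N(c) = 16 (N(c) = (0 + 15) + 1 = 15 + 1 = 16)
3678/(-4980) + N(G(0))/3964 = 3678/(-4980) + 16/3964 = 3678*(-1/4980) + 16*(1/3964) = -613/830 + 4/991 = -604163/822530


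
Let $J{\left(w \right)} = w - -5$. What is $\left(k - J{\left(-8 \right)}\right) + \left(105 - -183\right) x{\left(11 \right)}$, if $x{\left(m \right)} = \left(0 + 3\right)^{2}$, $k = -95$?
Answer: $2500$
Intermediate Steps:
$J{\left(w \right)} = 5 + w$ ($J{\left(w \right)} = w + 5 = 5 + w$)
$x{\left(m \right)} = 9$ ($x{\left(m \right)} = 3^{2} = 9$)
$\left(k - J{\left(-8 \right)}\right) + \left(105 - -183\right) x{\left(11 \right)} = \left(-95 - \left(5 - 8\right)\right) + \left(105 - -183\right) 9 = \left(-95 - -3\right) + \left(105 + 183\right) 9 = \left(-95 + 3\right) + 288 \cdot 9 = -92 + 2592 = 2500$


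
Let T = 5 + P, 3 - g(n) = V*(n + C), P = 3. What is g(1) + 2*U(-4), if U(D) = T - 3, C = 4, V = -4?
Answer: 33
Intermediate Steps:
g(n) = 19 + 4*n (g(n) = 3 - (-4)*(n + 4) = 3 - (-4)*(4 + n) = 3 - (-16 - 4*n) = 3 + (16 + 4*n) = 19 + 4*n)
T = 8 (T = 5 + 3 = 8)
U(D) = 5 (U(D) = 8 - 3 = 5)
g(1) + 2*U(-4) = (19 + 4*1) + 2*5 = (19 + 4) + 10 = 23 + 10 = 33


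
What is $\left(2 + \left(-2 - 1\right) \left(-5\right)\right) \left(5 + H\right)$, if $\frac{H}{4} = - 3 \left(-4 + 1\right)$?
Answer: $697$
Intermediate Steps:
$H = 36$ ($H = 4 \left(- 3 \left(-4 + 1\right)\right) = 4 \left(\left(-3\right) \left(-3\right)\right) = 4 \cdot 9 = 36$)
$\left(2 + \left(-2 - 1\right) \left(-5\right)\right) \left(5 + H\right) = \left(2 + \left(-2 - 1\right) \left(-5\right)\right) \left(5 + 36\right) = \left(2 + \left(-2 - 1\right) \left(-5\right)\right) 41 = \left(2 - -15\right) 41 = \left(2 + 15\right) 41 = 17 \cdot 41 = 697$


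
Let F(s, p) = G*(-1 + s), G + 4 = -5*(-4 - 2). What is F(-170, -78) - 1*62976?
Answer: -67422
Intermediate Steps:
G = 26 (G = -4 - 5*(-4 - 2) = -4 - 5*(-6) = -4 + 30 = 26)
F(s, p) = -26 + 26*s (F(s, p) = 26*(-1 + s) = -26 + 26*s)
F(-170, -78) - 1*62976 = (-26 + 26*(-170)) - 1*62976 = (-26 - 4420) - 62976 = -4446 - 62976 = -67422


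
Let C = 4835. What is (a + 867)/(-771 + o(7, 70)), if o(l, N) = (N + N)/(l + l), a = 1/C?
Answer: -4191946/3679435 ≈ -1.1393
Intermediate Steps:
a = 1/4835 ≈ 0.00020683
o(l, N) = N/l (o(l, N) = (2*N)/((2*l)) = (2*N)*(1/(2*l)) = N/l)
(a + 867)/(-771 + o(7, 70)) = (1/4835 + 867)/(-771 + 70/7) = 4191946/(4835*(-771 + 70*(⅐))) = 4191946/(4835*(-771 + 10)) = (4191946/4835)/(-761) = (4191946/4835)*(-1/761) = -4191946/3679435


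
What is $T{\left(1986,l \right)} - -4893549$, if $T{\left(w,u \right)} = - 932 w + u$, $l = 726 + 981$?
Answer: $3044304$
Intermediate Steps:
$l = 1707$
$T{\left(w,u \right)} = u - 932 w$
$T{\left(1986,l \right)} - -4893549 = \left(1707 - 1850952\right) - -4893549 = \left(1707 - 1850952\right) + 4893549 = -1849245 + 4893549 = 3044304$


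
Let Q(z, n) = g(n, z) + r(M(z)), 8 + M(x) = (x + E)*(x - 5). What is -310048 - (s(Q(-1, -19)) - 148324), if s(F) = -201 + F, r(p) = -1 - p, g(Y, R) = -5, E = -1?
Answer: -161513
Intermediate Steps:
M(x) = -8 + (-1 + x)*(-5 + x) (M(x) = -8 + (x - 1)*(x - 5) = -8 + (-1 + x)*(-5 + x))
Q(z, n) = -3 - z² + 6*z (Q(z, n) = -5 + (-1 - (-3 + z² - 6*z)) = -5 + (-1 + (3 - z² + 6*z)) = -5 + (2 - z² + 6*z) = -3 - z² + 6*z)
-310048 - (s(Q(-1, -19)) - 148324) = -310048 - ((-201 + (-3 - 1*(-1)² + 6*(-1))) - 148324) = -310048 - ((-201 + (-3 - 1*1 - 6)) - 148324) = -310048 - ((-201 + (-3 - 1 - 6)) - 148324) = -310048 - ((-201 - 10) - 148324) = -310048 - (-211 - 148324) = -310048 - 1*(-148535) = -310048 + 148535 = -161513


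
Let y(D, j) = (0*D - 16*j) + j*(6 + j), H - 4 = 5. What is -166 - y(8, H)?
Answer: -157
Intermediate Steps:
H = 9 (H = 4 + 5 = 9)
y(D, j) = -16*j + j*(6 + j) (y(D, j) = (0 - 16*j) + j*(6 + j) = -16*j + j*(6 + j))
-166 - y(8, H) = -166 - 9*(-10 + 9) = -166 - 9*(-1) = -166 - 1*(-9) = -166 + 9 = -157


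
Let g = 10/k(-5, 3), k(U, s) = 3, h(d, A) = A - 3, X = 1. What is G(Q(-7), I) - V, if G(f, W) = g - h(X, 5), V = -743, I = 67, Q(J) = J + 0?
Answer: 2233/3 ≈ 744.33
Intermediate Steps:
h(d, A) = -3 + A
Q(J) = J
g = 10/3 ≈ 3.3333
G(f, W) = 4/3 (G(f, W) = 10/3 - (-3 + 5) = 10/3 - 1*2 = 10/3 - 2 = 4/3)
G(Q(-7), I) - V = 4/3 - 1*(-743) = 4/3 + 743 = 2233/3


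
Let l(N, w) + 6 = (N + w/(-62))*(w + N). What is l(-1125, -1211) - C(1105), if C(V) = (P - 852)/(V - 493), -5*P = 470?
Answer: 24496344659/9486 ≈ 2.5824e+6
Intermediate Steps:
P = -94 (P = -⅕*470 = -94)
C(V) = -946/(-493 + V) (C(V) = (-94 - 852)/(V - 493) = -946/(-493 + V))
l(N, w) = -6 + (N + w)*(N - w/62) (l(N, w) = -6 + (N + w/(-62))*(w + N) = -6 + (N + w*(-1/62))*(N + w) = -6 + (N - w/62)*(N + w) = -6 + (N + w)*(N - w/62))
l(-1125, -1211) - C(1105) = (-6 + (-1125)² - 1/62*(-1211)² + (61/62)*(-1125)*(-1211)) - (-946)/(-493 + 1105) = (-6 + 1265625 - 1/62*1466521 + 83104875/62) - (-946)/612 = (-6 + 1265625 - 1466521/62 + 83104875/62) - (-946)/612 = 80053366/31 - 1*(-473/306) = 80053366/31 + 473/306 = 24496344659/9486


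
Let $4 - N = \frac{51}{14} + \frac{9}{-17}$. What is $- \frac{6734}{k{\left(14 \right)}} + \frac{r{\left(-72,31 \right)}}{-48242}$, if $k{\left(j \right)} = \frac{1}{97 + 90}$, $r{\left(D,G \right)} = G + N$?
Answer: $- \frac{14458291623357}{11481596} \approx -1.2593 \cdot 10^{6}$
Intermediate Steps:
$N = \frac{211}{238}$ ($N = 4 - \left(\frac{51}{14} + \frac{9}{-17}\right) = 4 - \left(51 \cdot \frac{1}{14} + 9 \left(- \frac{1}{17}\right)\right) = 4 - \left(\frac{51}{14} - \frac{9}{17}\right) = 4 - \frac{741}{238} = \frac{211}{238} \approx 0.88655$)
$r{\left(D,G \right)} = \frac{211}{238} + G$ ($r{\left(D,G \right)} = G + \frac{211}{238} = \frac{211}{238} + G$)
$k{\left(j \right)} = \frac{1}{187}$
$- \frac{6734}{k{\left(14 \right)}} + \frac{r{\left(-72,31 \right)}}{-48242} = - 6734 \frac{1}{\frac{1}{187}} + \frac{\frac{211}{238} + 31}{-48242} = \left(-6734\right) 187 + \frac{7589}{238} \left(- \frac{1}{48242}\right) = -1259258 - \frac{7589}{11481596} = - \frac{14458291623357}{11481596}$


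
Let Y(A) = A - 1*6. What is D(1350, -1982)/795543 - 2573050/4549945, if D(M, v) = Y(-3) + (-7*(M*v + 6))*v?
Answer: -11260515846723005/241311793009 ≈ -46664.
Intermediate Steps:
Y(A) = -6 + A (Y(A) = A - 6 = -6 + A)
D(M, v) = -9 + v*(-42 - 7*M*v) (D(M, v) = (-6 - 3) + (-7*(M*v + 6))*v = -9 + (-7*(6 + M*v))*v = -9 + (-42 - 7*M*v)*v = -9 + v*(-42 - 7*M*v))
D(1350, -1982)/795543 - 2573050/4549945 = (-9 - 42*(-1982) - 7*1350*(-1982)**2)/795543 - 2573050/4549945 = (-9 + 83244 - 7*1350*3928324)*(1/795543) - 2573050*1/4549945 = (-9 + 83244 - 37122661800)*(1/795543) - 514610/909989 = -37122578565*1/795543 - 514610/909989 = -12374192855/265181 - 514610/909989 = -11260515846723005/241311793009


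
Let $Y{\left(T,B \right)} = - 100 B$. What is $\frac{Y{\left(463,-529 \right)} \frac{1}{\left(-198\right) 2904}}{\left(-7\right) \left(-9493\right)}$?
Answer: $- \frac{13225}{9552198348} \approx -1.3845 \cdot 10^{-6}$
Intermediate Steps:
$\frac{Y{\left(463,-529 \right)} \frac{1}{\left(-198\right) 2904}}{\left(-7\right) \left(-9493\right)} = \frac{\left(-100\right) \left(-529\right) \frac{1}{\left(-198\right) 2904}}{\left(-7\right) \left(-9493\right)} = \frac{52900 \frac{1}{-574992}}{66451} = 52900 \left(- \frac{1}{574992}\right) \frac{1}{66451} = \left(- \frac{13225}{143748}\right) \frac{1}{66451} = - \frac{13225}{9552198348}$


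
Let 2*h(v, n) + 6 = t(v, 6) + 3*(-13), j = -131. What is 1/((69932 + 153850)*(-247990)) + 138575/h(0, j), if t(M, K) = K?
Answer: -131458399577667/18498566060 ≈ -7106.4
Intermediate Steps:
h(v, n) = -39/2 (h(v, n) = -3 + (6 + 3*(-13))/2 = -3 + (6 - 39)/2 = -3 + (½)*(-33) = -3 - 33/2 = -39/2)
1/((69932 + 153850)*(-247990)) + 138575/h(0, j) = 1/((69932 + 153850)*(-247990)) + 138575/(-39/2) = -1/247990/223782 + 138575*(-2/39) = (1/223782)*(-1/247990) - 277150/39 = -1/55495698180 - 277150/39 = -131458399577667/18498566060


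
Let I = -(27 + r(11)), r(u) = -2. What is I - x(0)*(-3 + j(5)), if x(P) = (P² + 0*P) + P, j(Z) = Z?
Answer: -25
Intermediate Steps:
x(P) = P + P² (x(P) = (P² + 0) + P = P² + P = P + P²)
I = -25 (I = -(27 - 2) = -1*25 = -25)
I - x(0)*(-3 + j(5)) = -25 - 0*(1 + 0)*(-3 + 5) = -25 - 0*1*2 = -25 - 0*2 = -25 - 1*0 = -25 + 0 = -25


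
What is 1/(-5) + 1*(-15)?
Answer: -76/5 ≈ -15.200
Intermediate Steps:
1/(-5) + 1*(-15) = -⅕ - 15 = -76/5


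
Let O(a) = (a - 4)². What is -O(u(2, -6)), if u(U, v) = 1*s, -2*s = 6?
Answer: -49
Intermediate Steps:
s = -3 (s = -½*6 = -3)
u(U, v) = -3 (u(U, v) = 1*(-3) = -3)
O(a) = (-4 + a)²
-O(u(2, -6)) = -(-4 - 3)² = -1*(-7)² = -1*49 = -49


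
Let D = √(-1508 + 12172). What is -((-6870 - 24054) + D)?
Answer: 30924 - 2*√2666 ≈ 30821.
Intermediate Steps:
D = 2*√2666 (D = √10664 = 2*√2666 ≈ 103.27)
-((-6870 - 24054) + D) = -((-6870 - 24054) + 2*√2666) = -(-30924 + 2*√2666) = 30924 - 2*√2666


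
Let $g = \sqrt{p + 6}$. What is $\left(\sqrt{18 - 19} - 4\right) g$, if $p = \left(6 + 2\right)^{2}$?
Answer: $\sqrt{70} \left(-4 + i\right) \approx -33.466 + 8.3666 i$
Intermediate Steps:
$p = 64$ ($p = 8^{2} = 64$)
$g = \sqrt{70}$ ($g = \sqrt{64 + 6} = \sqrt{70} \approx 8.3666$)
$\left(\sqrt{18 - 19} - 4\right) g = \left(\sqrt{18 - 19} - 4\right) \sqrt{70} = \left(\sqrt{-1} - 4\right) \sqrt{70} = \left(i - 4\right) \sqrt{70} = \left(-4 + i\right) \sqrt{70} = \sqrt{70} \left(-4 + i\right)$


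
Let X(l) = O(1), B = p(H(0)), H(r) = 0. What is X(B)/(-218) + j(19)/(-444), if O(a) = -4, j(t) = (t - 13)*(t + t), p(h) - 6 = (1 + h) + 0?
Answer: -1997/4033 ≈ -0.49516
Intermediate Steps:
p(h) = 7 + h (p(h) = 6 + ((1 + h) + 0) = 6 + (1 + h) = 7 + h)
B = 7 (B = 7 + 0 = 7)
j(t) = 2*t*(-13 + t) (j(t) = (-13 + t)*(2*t) = 2*t*(-13 + t))
X(l) = -4
X(B)/(-218) + j(19)/(-444) = -4/(-218) + (2*19*(-13 + 19))/(-444) = -4*(-1/218) + (2*19*6)*(-1/444) = 2/109 + 228*(-1/444) = 2/109 - 19/37 = -1997/4033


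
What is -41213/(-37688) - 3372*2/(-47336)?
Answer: 275628305/222999896 ≈ 1.2360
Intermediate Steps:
-41213/(-37688) - 3372*2/(-47336) = -41213*(-1/37688) - 6744*(-1/47336) = 41213/37688 + 843/5917 = 275628305/222999896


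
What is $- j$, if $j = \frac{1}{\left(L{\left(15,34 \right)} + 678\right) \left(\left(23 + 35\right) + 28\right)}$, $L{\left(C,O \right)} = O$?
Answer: $- \frac{1}{61232} \approx -1.6331 \cdot 10^{-5}$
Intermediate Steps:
$j = \frac{1}{61232}$ ($j = \frac{1}{\left(34 + 678\right) \left(\left(23 + 35\right) + 28\right)} = \frac{1}{712 \left(58 + 28\right)} = \frac{1}{712 \cdot 86} = \frac{1}{712} \cdot \frac{1}{86} = \frac{1}{61232} \approx 1.6331 \cdot 10^{-5}$)
$- j = \left(-1\right) \frac{1}{61232} = - \frac{1}{61232}$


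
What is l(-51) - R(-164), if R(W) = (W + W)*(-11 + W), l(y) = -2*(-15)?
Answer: -57370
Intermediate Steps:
l(y) = 30
R(W) = 2*W*(-11 + W) (R(W) = (2*W)*(-11 + W) = 2*W*(-11 + W))
l(-51) - R(-164) = 30 - 2*(-164)*(-11 - 164) = 30 - 2*(-164)*(-175) = 30 - 1*57400 = 30 - 57400 = -57370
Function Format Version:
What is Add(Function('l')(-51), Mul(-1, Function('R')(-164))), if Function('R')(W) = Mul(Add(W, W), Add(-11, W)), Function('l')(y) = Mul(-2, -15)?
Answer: -57370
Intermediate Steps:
Function('l')(y) = 30
Function('R')(W) = Mul(2, W, Add(-11, W)) (Function('R')(W) = Mul(Mul(2, W), Add(-11, W)) = Mul(2, W, Add(-11, W)))
Add(Function('l')(-51), Mul(-1, Function('R')(-164))) = Add(30, Mul(-1, Mul(2, -164, Add(-11, -164)))) = Add(30, Mul(-1, Mul(2, -164, -175))) = Add(30, Mul(-1, 57400)) = Add(30, -57400) = -57370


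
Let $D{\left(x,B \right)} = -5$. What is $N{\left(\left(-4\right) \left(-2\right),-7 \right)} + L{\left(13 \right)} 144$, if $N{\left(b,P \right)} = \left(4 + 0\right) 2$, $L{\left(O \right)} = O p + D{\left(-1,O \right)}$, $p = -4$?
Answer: $-8200$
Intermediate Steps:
$L{\left(O \right)} = -5 - 4 O$ ($L{\left(O \right)} = O \left(-4\right) - 5 = - 4 O - 5 = -5 - 4 O$)
$N{\left(b,P \right)} = 8$ ($N{\left(b,P \right)} = 4 \cdot 2 = 8$)
$N{\left(\left(-4\right) \left(-2\right),-7 \right)} + L{\left(13 \right)} 144 = 8 + \left(-5 - 52\right) 144 = 8 - 8208 = -8200$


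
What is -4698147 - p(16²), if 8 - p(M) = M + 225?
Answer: -4697674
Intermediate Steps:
p(M) = -217 - M (p(M) = 8 - (M + 225) = 8 - (225 + M) = 8 + (-225 - M) = -217 - M)
-4698147 - p(16²) = -4698147 - (-217 - 1*16²) = -4698147 - (-217 - 1*256) = -4698147 - (-217 - 256) = -4698147 - 1*(-473) = -4698147 + 473 = -4697674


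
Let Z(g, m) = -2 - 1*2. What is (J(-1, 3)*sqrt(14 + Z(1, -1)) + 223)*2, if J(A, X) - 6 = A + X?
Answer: 446 + 16*sqrt(10) ≈ 496.60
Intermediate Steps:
J(A, X) = 6 + A + X (J(A, X) = 6 + (A + X) = 6 + A + X)
Z(g, m) = -4 (Z(g, m) = -2 - 2 = -4)
(J(-1, 3)*sqrt(14 + Z(1, -1)) + 223)*2 = ((6 - 1 + 3)*sqrt(14 - 4) + 223)*2 = (8*sqrt(10) + 223)*2 = (223 + 8*sqrt(10))*2 = 446 + 16*sqrt(10)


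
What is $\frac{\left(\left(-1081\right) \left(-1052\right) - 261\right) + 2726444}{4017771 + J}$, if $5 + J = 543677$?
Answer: $\frac{3863395}{4561443} \approx 0.84697$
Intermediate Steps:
$J = 543672$ ($J = -5 + 543677 = 543672$)
$\frac{\left(\left(-1081\right) \left(-1052\right) - 261\right) + 2726444}{4017771 + J} = \frac{\left(\left(-1081\right) \left(-1052\right) - 261\right) + 2726444}{4017771 + 543672} = \frac{\left(1137212 - 261\right) + 2726444}{4561443} = \left(1136951 + 2726444\right) \frac{1}{4561443} = 3863395 \cdot \frac{1}{4561443} = \frac{3863395}{4561443}$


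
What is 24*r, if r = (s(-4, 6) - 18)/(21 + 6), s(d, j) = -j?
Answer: -64/3 ≈ -21.333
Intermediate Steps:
r = -8/9 (r = (-1*6 - 18)/(21 + 6) = (-6 - 18)/27 = -24*1/27 = -8/9 ≈ -0.88889)
24*r = 24*(-8/9) = -64/3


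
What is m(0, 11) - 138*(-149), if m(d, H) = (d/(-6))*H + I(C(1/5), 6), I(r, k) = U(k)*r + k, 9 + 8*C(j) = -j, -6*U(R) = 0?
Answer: 20568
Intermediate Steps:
U(R) = 0 (U(R) = -1/6*0 = 0)
C(j) = -9/8 - j/8 (C(j) = -9/8 + (-j)/8 = -9/8 - j/8)
I(r, k) = k (I(r, k) = 0*r + k = 0 + k = k)
m(d, H) = 6 - H*d/6 (m(d, H) = (d/(-6))*H + 6 = (-d/6)*H + 6 = -H*d/6 + 6 = 6 - H*d/6)
m(0, 11) - 138*(-149) = (6 - 1/6*11*0) - 138*(-149) = (6 + 0) + 20562 = 6 + 20562 = 20568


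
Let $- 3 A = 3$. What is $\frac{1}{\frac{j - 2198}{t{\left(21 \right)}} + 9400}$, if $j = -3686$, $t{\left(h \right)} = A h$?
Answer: $\frac{21}{203284} \approx 0.0001033$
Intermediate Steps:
$A = -1$ ($A = \left(- \frac{1}{3}\right) 3 = -1$)
$t{\left(h \right)} = - h$
$\frac{1}{\frac{j - 2198}{t{\left(21 \right)}} + 9400} = \frac{1}{\frac{-3686 - 2198}{\left(-1\right) 21} + 9400} = \frac{1}{\frac{-3686 - 2198}{-21} + 9400} = \frac{1}{\left(-5884\right) \left(- \frac{1}{21}\right) + 9400} = \frac{1}{\frac{5884}{21} + 9400} = \frac{1}{\frac{203284}{21}} = \frac{21}{203284}$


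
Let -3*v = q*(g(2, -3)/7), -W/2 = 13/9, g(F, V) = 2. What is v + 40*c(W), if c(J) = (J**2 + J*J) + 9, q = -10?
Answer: 583220/567 ≈ 1028.6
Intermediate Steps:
W = -26/9 ≈ -2.8889
c(J) = 9 + 2*J**2 (c(J) = (J**2 + J**2) + 9 = 2*J**2 + 9 = 9 + 2*J**2)
v = 20/21 (v = -(-10)*2/7/3 = -(-10)*2*(1/7)/3 = -(-10)*2/(3*7) = -1/3*(-20/7) = 20/21 ≈ 0.95238)
v + 40*c(W) = 20/21 + 40*(9 + 2*(-26/9)**2) = 20/21 + 40*(9 + 2*(676/81)) = 20/21 + 40*(9 + 1352/81) = 20/21 + 40*(2081/81) = 20/21 + 83240/81 = 583220/567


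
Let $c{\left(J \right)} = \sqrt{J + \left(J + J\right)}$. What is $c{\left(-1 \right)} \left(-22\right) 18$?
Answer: $- 396 i \sqrt{3} \approx - 685.89 i$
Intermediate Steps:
$c{\left(J \right)} = \sqrt{3} \sqrt{J}$ ($c{\left(J \right)} = \sqrt{J + 2 J} = \sqrt{3 J} = \sqrt{3} \sqrt{J}$)
$c{\left(-1 \right)} \left(-22\right) 18 = \sqrt{3} \sqrt{-1} \left(-22\right) 18 = \sqrt{3} i \left(-22\right) 18 = i \sqrt{3} \left(-22\right) 18 = - 22 i \sqrt{3} \cdot 18 = - 396 i \sqrt{3}$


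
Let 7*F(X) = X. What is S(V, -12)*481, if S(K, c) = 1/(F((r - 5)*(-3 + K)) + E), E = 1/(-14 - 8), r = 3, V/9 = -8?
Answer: 2002/89 ≈ 22.494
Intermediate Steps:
V = -72 (V = 9*(-8) = -72)
F(X) = X/7
E = -1/22 (E = 1/(-22) = -1/22 ≈ -0.045455)
S(K, c) = 1/(125/154 - 2*K/7) (S(K, c) = 1/(((3 - 5)*(-3 + K))/7 - 1/22) = 1/((-2*(-3 + K))/7 - 1/22) = 1/((6 - 2*K)/7 - 1/22) = 1/((6/7 - 2*K/7) - 1/22) = 1/(125/154 - 2*K/7))
S(V, -12)*481 = (154/(125 - 44*(-72)))*481 = (154/(125 + 3168))*481 = (154/3293)*481 = 2002/89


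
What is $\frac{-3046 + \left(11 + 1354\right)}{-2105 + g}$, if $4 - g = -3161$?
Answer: $- \frac{1681}{1060} \approx -1.5858$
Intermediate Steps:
$g = 3165$ ($g = 4 - -3161 = 4 + 3161 = 3165$)
$\frac{-3046 + \left(11 + 1354\right)}{-2105 + g} = \frac{-3046 + \left(11 + 1354\right)}{-2105 + 3165} = \frac{-3046 + 1365}{1060} = \left(-1681\right) \frac{1}{1060} = - \frac{1681}{1060}$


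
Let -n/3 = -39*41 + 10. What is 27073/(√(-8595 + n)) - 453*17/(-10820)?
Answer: 7701/10820 - 27073*I*√957/1914 ≈ 0.71174 - 437.57*I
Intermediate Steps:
n = 4767 (n = -3*(-39*41 + 10) = -3*(-1599 + 10) = -3*(-1589) = 4767)
27073/(√(-8595 + n)) - 453*17/(-10820) = 27073/(√(-8595 + 4767)) - 453*17/(-10820) = 27073/(√(-3828)) - 7701*(-1/10820) = 27073/((2*I*√957)) + 7701/10820 = 27073*(-I*√957/1914) + 7701/10820 = -27073*I*√957/1914 + 7701/10820 = 7701/10820 - 27073*I*√957/1914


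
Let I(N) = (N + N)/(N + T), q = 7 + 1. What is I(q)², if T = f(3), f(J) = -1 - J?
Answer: 16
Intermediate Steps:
q = 8
T = -4 (T = -1 - 1*3 = -1 - 3 = -4)
I(N) = 2*N/(-4 + N) (I(N) = (N + N)/(N - 4) = (2*N)/(-4 + N) = 2*N/(-4 + N))
I(q)² = (2*8/(-4 + 8))² = (2*8/4)² = (2*8*(¼))² = 4² = 16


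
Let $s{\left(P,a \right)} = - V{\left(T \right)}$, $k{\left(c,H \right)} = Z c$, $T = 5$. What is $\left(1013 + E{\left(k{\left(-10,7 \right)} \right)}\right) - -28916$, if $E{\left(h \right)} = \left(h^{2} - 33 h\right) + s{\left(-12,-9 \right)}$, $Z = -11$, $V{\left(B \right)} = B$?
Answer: $38394$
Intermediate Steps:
$k{\left(c,H \right)} = - 11 c$
$s{\left(P,a \right)} = -5$ ($s{\left(P,a \right)} = \left(-1\right) 5 = -5$)
$E{\left(h \right)} = -5 + h^{2} - 33 h$ ($E{\left(h \right)} = \left(h^{2} - 33 h\right) - 5 = -5 + h^{2} - 33 h$)
$\left(1013 + E{\left(k{\left(-10,7 \right)} \right)}\right) - -28916 = \left(1013 - \left(5 - 12100 + 33 \left(-11\right) \left(-10\right)\right)\right) - -28916 = \left(1013 - \left(3635 - 12100\right)\right) + 28916 = \left(1013 - -8465\right) + 28916 = \left(1013 + 8465\right) + 28916 = 9478 + 28916 = 38394$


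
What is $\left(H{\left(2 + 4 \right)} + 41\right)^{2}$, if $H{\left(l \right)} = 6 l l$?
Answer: $66049$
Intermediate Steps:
$H{\left(l \right)} = 6 l^{2}$
$\left(H{\left(2 + 4 \right)} + 41\right)^{2} = \left(6 \left(2 + 4\right)^{2} + 41\right)^{2} = \left(6 \cdot 6^{2} + 41\right)^{2} = \left(6 \cdot 36 + 41\right)^{2} = \left(216 + 41\right)^{2} = 257^{2} = 66049$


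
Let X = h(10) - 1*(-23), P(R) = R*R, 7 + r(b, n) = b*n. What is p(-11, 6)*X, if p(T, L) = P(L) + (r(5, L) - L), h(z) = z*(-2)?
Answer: 159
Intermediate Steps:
r(b, n) = -7 + b*n
h(z) = -2*z
P(R) = R²
p(T, L) = -7 + L² + 4*L (p(T, L) = L² + ((-7 + 5*L) - L) = L² + (-7 + 4*L) = -7 + L² + 4*L)
X = 3 (X = -2*10 - 1*(-23) = -20 + 23 = 3)
p(-11, 6)*X = (-7 + 6² + 4*6)*3 = (-7 + 36 + 24)*3 = 53*3 = 159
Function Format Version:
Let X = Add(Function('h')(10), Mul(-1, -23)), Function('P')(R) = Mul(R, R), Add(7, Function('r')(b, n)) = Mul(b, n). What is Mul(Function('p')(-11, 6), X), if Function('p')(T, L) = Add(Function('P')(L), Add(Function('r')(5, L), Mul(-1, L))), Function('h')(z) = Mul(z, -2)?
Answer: 159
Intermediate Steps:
Function('r')(b, n) = Add(-7, Mul(b, n))
Function('h')(z) = Mul(-2, z)
Function('P')(R) = Pow(R, 2)
Function('p')(T, L) = Add(-7, Pow(L, 2), Mul(4, L)) (Function('p')(T, L) = Add(Pow(L, 2), Add(Add(-7, Mul(5, L)), Mul(-1, L))) = Add(Pow(L, 2), Add(-7, Mul(4, L))) = Add(-7, Pow(L, 2), Mul(4, L)))
X = 3 (X = Add(Mul(-2, 10), Mul(-1, -23)) = Add(-20, 23) = 3)
Mul(Function('p')(-11, 6), X) = Mul(Add(-7, Pow(6, 2), Mul(4, 6)), 3) = Mul(Add(-7, 36, 24), 3) = Mul(53, 3) = 159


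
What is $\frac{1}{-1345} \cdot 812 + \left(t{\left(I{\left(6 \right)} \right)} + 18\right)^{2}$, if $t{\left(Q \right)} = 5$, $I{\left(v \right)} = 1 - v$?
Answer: $\frac{710693}{1345} \approx 528.4$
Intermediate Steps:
$\frac{1}{-1345} \cdot 812 + \left(t{\left(I{\left(6 \right)} \right)} + 18\right)^{2} = \frac{1}{-1345} \cdot 812 + \left(5 + 18\right)^{2} = \left(- \frac{1}{1345}\right) 812 + 23^{2} = - \frac{812}{1345} + 529 = \frac{710693}{1345}$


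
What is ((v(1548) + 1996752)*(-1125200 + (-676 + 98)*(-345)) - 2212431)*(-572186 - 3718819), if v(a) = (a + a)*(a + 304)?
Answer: 30710132952854291955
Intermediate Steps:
v(a) = 2*a*(304 + a) (v(a) = (2*a)*(304 + a) = 2*a*(304 + a))
((v(1548) + 1996752)*(-1125200 + (-676 + 98)*(-345)) - 2212431)*(-572186 - 3718819) = ((2*1548*(304 + 1548) + 1996752)*(-1125200 + (-676 + 98)*(-345)) - 2212431)*(-572186 - 3718819) = ((2*1548*1852 + 1996752)*(-1125200 - 578*(-345)) - 2212431)*(-4291005) = ((5733792 + 1996752)*(-1125200 + 199410) - 2212431)*(-4291005) = (7730544*(-925790) - 2212431)*(-4291005) = (-7156860329760 - 2212431)*(-4291005) = -7156862542191*(-4291005) = 30710132952854291955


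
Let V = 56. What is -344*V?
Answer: -19264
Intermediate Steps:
-344*V = -344*56 = -19264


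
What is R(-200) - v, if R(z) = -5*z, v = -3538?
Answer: 4538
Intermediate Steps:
R(-200) - v = -5*(-200) - 1*(-3538) = 1000 + 3538 = 4538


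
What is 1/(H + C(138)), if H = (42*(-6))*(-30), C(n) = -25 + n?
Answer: 1/7673 ≈ 0.00013033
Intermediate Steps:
H = 7560 (H = -252*(-30) = 7560)
1/(H + C(138)) = 1/(7560 + (-25 + 138)) = 1/(7560 + 113) = 1/7673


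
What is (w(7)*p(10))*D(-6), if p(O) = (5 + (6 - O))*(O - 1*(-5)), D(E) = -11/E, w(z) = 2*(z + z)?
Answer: 770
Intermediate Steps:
w(z) = 4*z (w(z) = 2*(2*z) = 4*z)
p(O) = (5 + O)*(11 - O) (p(O) = (11 - O)*(O + 5) = (11 - O)*(5 + O) = (5 + O)*(11 - O))
(w(7)*p(10))*D(-6) = ((4*7)*(55 - 1*10² + 6*10))*(-11/(-6)) = (28*(55 - 1*100 + 60))*(-11*(-⅙)) = (28*(55 - 100 + 60))*(11/6) = (28*15)*(11/6) = 420*(11/6) = 770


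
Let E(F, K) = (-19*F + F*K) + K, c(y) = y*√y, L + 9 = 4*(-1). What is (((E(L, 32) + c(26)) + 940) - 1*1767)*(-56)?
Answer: 53984 - 1456*√26 ≈ 46560.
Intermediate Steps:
L = -13 (L = -9 + 4*(-1) = -9 - 4 = -13)
c(y) = y^(3/2)
E(F, K) = K - 19*F + F*K
(((E(L, 32) + c(26)) + 940) - 1*1767)*(-56) = ((((32 - 19*(-13) - 13*32) + 26^(3/2)) + 940) - 1*1767)*(-56) = ((((32 + 247 - 416) + 26*√26) + 940) - 1767)*(-56) = (((-137 + 26*√26) + 940) - 1767)*(-56) = ((803 + 26*√26) - 1767)*(-56) = (-964 + 26*√26)*(-56) = 53984 - 1456*√26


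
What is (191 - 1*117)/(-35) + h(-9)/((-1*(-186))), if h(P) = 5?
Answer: -13589/6510 ≈ -2.0874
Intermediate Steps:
(191 - 1*117)/(-35) + h(-9)/((-1*(-186))) = (191 - 1*117)/(-35) + 5/((-1*(-186))) = (191 - 117)*(-1/35) + 5/186 = 74*(-1/35) + 5*(1/186) = -74/35 + 5/186 = -13589/6510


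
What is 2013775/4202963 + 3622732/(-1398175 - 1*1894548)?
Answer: -8595405295591/13839192938249 ≈ -0.62109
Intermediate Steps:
2013775/4202963 + 3622732/(-1398175 - 1*1894548) = 2013775*(1/4202963) + 3622732/(-1398175 - 1894548) = 2013775/4202963 + 3622732/(-3292723) = 2013775/4202963 + 3622732*(-1/3292723) = 2013775/4202963 - 3622732/3292723 = -8595405295591/13839192938249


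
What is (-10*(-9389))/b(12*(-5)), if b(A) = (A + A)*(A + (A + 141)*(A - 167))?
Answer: 9389/221364 ≈ 0.042414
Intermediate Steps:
b(A) = 2*A*(A + (-167 + A)*(141 + A)) (b(A) = (2*A)*(A + (141 + A)*(-167 + A)) = (2*A)*(A + (-167 + A)*(141 + A)) = 2*A*(A + (-167 + A)*(141 + A)))
(-10*(-9389))/b(12*(-5)) = (-10*(-9389))/((2*(12*(-5))*(-23547 + (12*(-5))² - 300*(-5)))) = 93890/((2*(-60)*(-23547 + (-60)² - 25*(-60)))) = 93890/((2*(-60)*(-23547 + 3600 + 1500))) = 93890/((2*(-60)*(-18447))) = 93890/2213640 = 93890*(1/2213640) = 9389/221364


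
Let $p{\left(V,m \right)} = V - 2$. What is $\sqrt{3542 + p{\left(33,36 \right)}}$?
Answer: $3 \sqrt{397} \approx 59.775$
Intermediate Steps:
$p{\left(V,m \right)} = -2 + V$ ($p{\left(V,m \right)} = V - 2 = -2 + V$)
$\sqrt{3542 + p{\left(33,36 \right)}} = \sqrt{3542 + \left(-2 + 33\right)} = \sqrt{3542 + 31} = \sqrt{3573} = 3 \sqrt{397}$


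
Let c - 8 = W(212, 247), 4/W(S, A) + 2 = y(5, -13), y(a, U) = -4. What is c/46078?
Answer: 11/69117 ≈ 0.00015915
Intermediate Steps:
W(S, A) = -⅔ (W(S, A) = 4/(-2 - 4) = 4/(-6) = 4*(-⅙) = -⅔)
c = 22/3 (c = 8 - ⅔ = 22/3 ≈ 7.3333)
c/46078 = (22/3)/46078 = (22/3)*(1/46078) = 11/69117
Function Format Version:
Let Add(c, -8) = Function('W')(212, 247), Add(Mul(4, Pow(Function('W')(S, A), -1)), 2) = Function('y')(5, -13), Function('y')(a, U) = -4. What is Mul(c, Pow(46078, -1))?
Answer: Rational(11, 69117) ≈ 0.00015915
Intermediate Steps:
Function('W')(S, A) = Rational(-2, 3) (Function('W')(S, A) = Mul(4, Pow(Add(-2, -4), -1)) = Mul(4, Pow(-6, -1)) = Mul(4, Rational(-1, 6)) = Rational(-2, 3))
c = Rational(22, 3) (c = Add(8, Rational(-2, 3)) = Rational(22, 3) ≈ 7.3333)
Mul(c, Pow(46078, -1)) = Mul(Rational(22, 3), Pow(46078, -1)) = Mul(Rational(22, 3), Rational(1, 46078)) = Rational(11, 69117)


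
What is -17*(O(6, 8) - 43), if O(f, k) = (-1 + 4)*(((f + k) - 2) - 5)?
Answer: 374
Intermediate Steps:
O(f, k) = -21 + 3*f + 3*k (O(f, k) = 3*((-2 + f + k) - 5) = 3*(-7 + f + k) = -21 + 3*f + 3*k)
-17*(O(6, 8) - 43) = -17*((-21 + 3*6 + 3*8) - 43) = -17*((-21 + 18 + 24) - 43) = -17*(21 - 43) = -17*(-22) = 374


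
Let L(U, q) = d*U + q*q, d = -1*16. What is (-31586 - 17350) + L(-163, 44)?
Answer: -44392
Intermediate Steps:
d = -16
L(U, q) = q² - 16*U (L(U, q) = -16*U + q*q = -16*U + q² = q² - 16*U)
(-31586 - 17350) + L(-163, 44) = (-31586 - 17350) + (44² - 16*(-163)) = -48936 + (1936 + 2608) = -48936 + 4544 = -44392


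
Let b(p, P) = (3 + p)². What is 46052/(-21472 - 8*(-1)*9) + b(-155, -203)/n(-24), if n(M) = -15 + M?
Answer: -124055407/208650 ≈ -594.56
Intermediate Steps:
46052/(-21472 - 8*(-1)*9) + b(-155, -203)/n(-24) = 46052/(-21472 - 8*(-1)*9) + (3 - 155)²/(-15 - 24) = 46052/(-21472 - (-8)*9) + (-152)²/(-39) = 46052/(-21472 - 1*(-72)) + 23104*(-1/39) = 46052/(-21472 + 72) - 23104/39 = 46052/(-21400) - 23104/39 = 46052*(-1/21400) - 23104/39 = -11513/5350 - 23104/39 = -124055407/208650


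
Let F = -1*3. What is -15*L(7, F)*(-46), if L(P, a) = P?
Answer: 4830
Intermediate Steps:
F = -3
-15*L(7, F)*(-46) = -15*7*(-46) = -105*(-46) = 4830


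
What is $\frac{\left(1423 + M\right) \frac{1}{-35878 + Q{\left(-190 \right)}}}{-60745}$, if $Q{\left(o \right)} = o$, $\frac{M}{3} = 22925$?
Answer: $\frac{35099}{1095475330} \approx 3.204 \cdot 10^{-5}$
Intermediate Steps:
$M = 68775$ ($M = 3 \cdot 22925 = 68775$)
$\frac{\left(1423 + M\right) \frac{1}{-35878 + Q{\left(-190 \right)}}}{-60745} = \frac{\left(1423 + 68775\right) \frac{1}{-35878 - 190}}{-60745} = \frac{70198}{-36068} \left(- \frac{1}{60745}\right) = 70198 \left(- \frac{1}{36068}\right) \left(- \frac{1}{60745}\right) = \left(- \frac{35099}{18034}\right) \left(- \frac{1}{60745}\right) = \frac{35099}{1095475330}$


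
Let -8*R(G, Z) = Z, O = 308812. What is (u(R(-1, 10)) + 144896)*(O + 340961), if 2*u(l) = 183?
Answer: 188417925675/2 ≈ 9.4209e+10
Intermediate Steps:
R(G, Z) = -Z/8
u(l) = 183/2 (u(l) = (½)*183 = 183/2)
(u(R(-1, 10)) + 144896)*(O + 340961) = (183/2 + 144896)*(308812 + 340961) = (289975/2)*649773 = 188417925675/2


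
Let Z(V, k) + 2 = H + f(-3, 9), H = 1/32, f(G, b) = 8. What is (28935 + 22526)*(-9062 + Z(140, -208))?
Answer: -14912934651/32 ≈ -4.6603e+8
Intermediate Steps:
H = 1/32 ≈ 0.031250
Z(V, k) = 193/32 (Z(V, k) = -2 + (1/32 + 8) = -2 + 257/32 = 193/32)
(28935 + 22526)*(-9062 + Z(140, -208)) = (28935 + 22526)*(-9062 + 193/32) = 51461*(-289791/32) = -14912934651/32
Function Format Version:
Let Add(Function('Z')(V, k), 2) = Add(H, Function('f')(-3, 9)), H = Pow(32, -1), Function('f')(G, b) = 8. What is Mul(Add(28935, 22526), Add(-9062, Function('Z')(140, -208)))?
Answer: Rational(-14912934651, 32) ≈ -4.6603e+8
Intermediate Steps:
H = Rational(1, 32) ≈ 0.031250
Function('Z')(V, k) = Rational(193, 32) (Function('Z')(V, k) = Add(-2, Add(Rational(1, 32), 8)) = Add(-2, Rational(257, 32)) = Rational(193, 32))
Mul(Add(28935, 22526), Add(-9062, Function('Z')(140, -208))) = Mul(Add(28935, 22526), Add(-9062, Rational(193, 32))) = Mul(51461, Rational(-289791, 32)) = Rational(-14912934651, 32)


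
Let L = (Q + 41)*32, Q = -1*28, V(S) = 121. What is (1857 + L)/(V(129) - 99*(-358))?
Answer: 2273/35563 ≈ 0.063915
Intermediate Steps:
Q = -28
L = 416 (L = (-28 + 41)*32 = 13*32 = 416)
(1857 + L)/(V(129) - 99*(-358)) = (1857 + 416)/(121 - 99*(-358)) = 2273/(121 + 35442) = 2273/35563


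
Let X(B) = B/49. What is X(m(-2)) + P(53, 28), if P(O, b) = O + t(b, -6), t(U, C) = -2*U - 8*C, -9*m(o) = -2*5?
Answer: 19855/441 ≈ 45.023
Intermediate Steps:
m(o) = 10/9 (m(o) = -(-2)*5/9 = -⅑*(-10) = 10/9)
t(U, C) = -8*C - 2*U
X(B) = B/49 (X(B) = B*(1/49) = B/49)
P(O, b) = 48 + O - 2*b (P(O, b) = O + (-8*(-6) - 2*b) = O + (48 - 2*b) = 48 + O - 2*b)
X(m(-2)) + P(53, 28) = (1/49)*(10/9) + (48 + 53 - 2*28) = 10/441 + (48 + 53 - 56) = 10/441 + 45 = 19855/441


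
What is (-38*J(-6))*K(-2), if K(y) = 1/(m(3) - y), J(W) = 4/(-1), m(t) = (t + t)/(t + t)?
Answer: 152/3 ≈ 50.667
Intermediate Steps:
m(t) = 1 (m(t) = (2*t)/((2*t)) = (2*t)*(1/(2*t)) = 1)
J(W) = -4 (J(W) = 4*(-1) = -4)
K(y) = 1/(1 - y)
(-38*J(-6))*K(-2) = (-38*(-4))*(-1/(-1 - 2)) = 152*(-1/(-3)) = 152*(-1*(-⅓)) = 152*(⅓) = 152/3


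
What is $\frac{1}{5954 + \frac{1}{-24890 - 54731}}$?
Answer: $\frac{79621}{474063433} \approx 0.00016795$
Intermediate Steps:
$\frac{1}{5954 + \frac{1}{-24890 - 54731}} = \frac{1}{5954 + \frac{1}{-79621}} = \frac{1}{5954 - \frac{1}{79621}} = \frac{1}{\frac{474063433}{79621}} = \frac{79621}{474063433}$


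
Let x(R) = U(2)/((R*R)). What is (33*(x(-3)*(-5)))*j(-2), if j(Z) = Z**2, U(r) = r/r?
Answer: -220/3 ≈ -73.333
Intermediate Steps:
U(r) = 1
x(R) = R**(-2) (x(R) = 1/(R*R) = 1/R**2 = R**(-2))
(33*(x(-3)*(-5)))*j(-2) = (33*(-5/(-3)**2))*(-2)**2 = (33*((1/9)*(-5)))*4 = (33*(-5/9))*4 = -55/3*4 = -220/3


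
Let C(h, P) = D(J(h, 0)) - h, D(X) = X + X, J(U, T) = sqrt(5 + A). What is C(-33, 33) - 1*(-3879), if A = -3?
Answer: 3912 + 2*sqrt(2) ≈ 3914.8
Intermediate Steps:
J(U, T) = sqrt(2) (J(U, T) = sqrt(5 - 3) = sqrt(2))
D(X) = 2*X
C(h, P) = -h + 2*sqrt(2) (C(h, P) = 2*sqrt(2) - h = -h + 2*sqrt(2))
C(-33, 33) - 1*(-3879) = (-1*(-33) + 2*sqrt(2)) - 1*(-3879) = (33 + 2*sqrt(2)) + 3879 = 3912 + 2*sqrt(2)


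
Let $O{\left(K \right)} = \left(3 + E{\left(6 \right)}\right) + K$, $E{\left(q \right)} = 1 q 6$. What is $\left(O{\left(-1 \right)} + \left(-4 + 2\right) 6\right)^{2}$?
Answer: $676$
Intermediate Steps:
$E{\left(q \right)} = 6 q$ ($E{\left(q \right)} = q 6 = 6 q$)
$O{\left(K \right)} = 39 + K$ ($O{\left(K \right)} = \left(3 + 6 \cdot 6\right) + K = \left(3 + 36\right) + K = 39 + K$)
$\left(O{\left(-1 \right)} + \left(-4 + 2\right) 6\right)^{2} = \left(\left(39 - 1\right) + \left(-4 + 2\right) 6\right)^{2} = \left(38 - 12\right)^{2} = 26^{2} = 676$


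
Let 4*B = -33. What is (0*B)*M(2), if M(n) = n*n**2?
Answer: 0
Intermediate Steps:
B = -33/4 (B = (1/4)*(-33) = -33/4 ≈ -8.2500)
M(n) = n**3
(0*B)*M(2) = (0*(-33/4))*2**3 = 0*8 = 0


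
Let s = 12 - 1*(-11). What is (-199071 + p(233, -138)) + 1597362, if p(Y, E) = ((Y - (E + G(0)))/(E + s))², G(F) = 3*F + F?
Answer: 18492536116/13225 ≈ 1.3983e+6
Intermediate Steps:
s = 23 (s = 12 + 11 = 23)
G(F) = 4*F
p(Y, E) = (Y - E)²/(23 + E)² (p(Y, E) = ((Y - (E + 4*0))/(E + 23))² = ((Y - (E + 0))/(23 + E))² = ((Y - E)/(23 + E))² = (Y - E)²/(23 + E)²)
(-199071 + p(233, -138)) + 1597362 = (-199071 + (-138 - 1*233)²/(23 - 138)²) + 1597362 = (-199071 + (-138 - 233)²/(-115)²) + 1597362 = (-199071 + (1/13225)*(-371)²) + 1597362 = (-199071 + (1/13225)*137641) + 1597362 = (-199071 + 137641/13225) + 1597362 = -2632576334/13225 + 1597362 = 18492536116/13225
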